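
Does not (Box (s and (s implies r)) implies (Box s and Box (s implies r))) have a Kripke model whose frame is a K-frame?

1. not (Box (s and (s implies r)) implies (Box s and Box (s implies r))), u
2. Box (s and (s implies r)), u
3. not (Box s and Box (s implies r)), u
4. not Box (s implies r), u
5. not (s implies r), v
6. s, v
7. not r, v
8. s and (s implies r), v
9. s implies r, v
10. r, v
Accessibility: uRv
Branch closes: r and not r both at v.
All branches of the tableau close; one closing branch shown above.

Unsatisfiable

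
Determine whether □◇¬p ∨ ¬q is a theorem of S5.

Not valid

Tableau for the negation ¬(□◇¬p ∨ ¬q):
1. ¬(□◇¬p ∨ ¬q), w0
2. ¬□◇¬p, w0   [¬∨-rule on 1]
3. q, w0   [¬∨-rule on 1]
4. ¬◇¬p, w1   [¬□-rule on 2: fresh world w1, w0Rw1]
5. p, w0   [¬◇-rule on 4 via w1Rw0]
6. p, w1   [¬◇-rule on 4 via w1Rw1]
Accessibility: w0Rw0, w0Rw1, w1Rw0, w1Rw1
The negation has an open branch (countermodel exists).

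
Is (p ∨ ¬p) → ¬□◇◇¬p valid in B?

No, not valid

Tableau for the negation ¬((p ∨ ¬p) → ¬□◇◇¬p):
1. ¬((p ∨ ¬p) → ¬□◇◇¬p), w0
2. p ∨ ¬p, w0
3. □◇◇¬p, w0
4. ◇◇¬p, w0
5. ¬p, w0
6. ◇¬p, w1
7. ◇◇¬p, w1
8. ¬p, w2
9. ◇¬p, w3
10. ¬p, w4
Accessibility: w0Rw0, w0Rw1, w1Rw0, w1Rw1, w1Rw2, w1Rw3, w2Rw1, w2Rw2, w3Rw1, w3Rw3, w3Rw4, w4Rw3, w4Rw4
The negation has an open branch (countermodel exists).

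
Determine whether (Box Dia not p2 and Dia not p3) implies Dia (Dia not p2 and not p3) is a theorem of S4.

Valid in S4

Tableau for the negation not ((Box Dia not p2 and Dia not p3) implies Dia (Dia not p2 and not p3)):
1. not ((Box Dia not p2 and Dia not p3) implies Dia (Dia not p2 and not p3)), 0
2. Box Dia not p2 and Dia not p3, 0   [neg-implies-rule on 1]
3. not Dia (Dia not p2 and not p3), 0   [neg-implies-rule on 1]
4. Box Dia not p2, 0   [and-rule on 2]
5. Dia not p3, 0   [and-rule on 2]
6. not (Dia not p2 and not p3), 0   [neg-Dia-rule on 3 via 0R0]
7. Dia not p2, 0   [Box-rule on 4 via 0R0]
8. p3, 0   [neg-and-rule on 6 (branches; this branch)]
9. not p3, 1   [Dia-rule on 5: fresh world 1, 0R1]
10. not (Dia not p2 and not p3), 1   [neg-Dia-rule on 3 via 0R1]
11. Dia not p2, 1   [Box-rule on 4 via 0R1]
12. not Dia not p2, 1   [neg-and-rule on 10 (branches; this branch)]
13. p2, 1   [neg-Dia-rule on 12 via 1R1]
14. not p2, 2   [Dia-rule on 7: fresh world 2, 0R2]
15. not (Dia not p2 and not p3), 2   [neg-Dia-rule on 3 via 0R2]
16. Dia not p2, 2   [Box-rule on 4 via 0R2]
17. p3, 2   [neg-and-rule on 15 (branches; this branch)]
18. not p2, 3   [Dia-rule on 11: fresh world 3, 1R3]
19. not (Dia not p2 and not p3), 3   [neg-Dia-rule on 3 via 0R3]
20. Dia not p2, 3   [Box-rule on 4 via 0R3]
21. p2, 3   [neg-Dia-rule on 12 via 1R3]
Accessibility: 0R0, 0R1, 0R2, 0R3, 1R1, 1R3, 2R2, 3R3
Branch closes: p2 and not p2 both at 3.
All branches of the negation close; one closing branch shown above.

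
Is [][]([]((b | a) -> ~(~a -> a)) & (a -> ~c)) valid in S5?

Invalid (countermodel exists)

Tableau for the negation ~[][]([]((b | a) -> ~(~a -> a)) & (a -> ~c)):
1. ~[][]([]((b | a) -> ~(~a -> a)) & (a -> ~c)), w0
2. ~[]([]((b | a) -> ~(~a -> a)) & (a -> ~c)), w1
3. ~([]((b | a) -> ~(~a -> a)) & (a -> ~c)), w2
4. ~(a -> ~c), w2
5. a, w2
6. c, w2
Accessibility: w0Rw0, w0Rw1, w0Rw2, w1Rw0, w1Rw1, w1Rw2, w2Rw0, w2Rw1, w2Rw2
The negation has an open branch (countermodel exists).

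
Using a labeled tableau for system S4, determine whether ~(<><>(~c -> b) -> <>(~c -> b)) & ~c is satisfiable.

No, unsatisfiable

1. ~(<><>(~c -> b) -> <>(~c -> b)) & ~c, 0
2. ~(<><>(~c -> b) -> <>(~c -> b)), 0
3. ~c, 0
4. <><>(~c -> b), 0
5. ~<>(~c -> b), 0
6. ~(~c -> b), 0
7. ~b, 0
8. <>(~c -> b), 1
9. ~(~c -> b), 1
10. ~c, 1
11. ~b, 1
12. ~c -> b, 2
13. ~(~c -> b), 2
14. ~c, 2
15. ~b, 2
16. b, 2
Accessibility: 0R0, 0R1, 0R2, 1R1, 1R2, 2R2
Branch closes: b and ~b both at 2.
Every branch closes; the branch above is one of them.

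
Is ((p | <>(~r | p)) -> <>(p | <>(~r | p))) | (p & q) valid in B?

Valid

Tableau for the negation ~(((p | <>(~r | p)) -> <>(p | <>(~r | p))) | (p & q)):
1. ~(((p | <>(~r | p)) -> <>(p | <>(~r | p))) | (p & q)), w0
2. ~((p | <>(~r | p)) -> <>(p | <>(~r | p))), w0
3. ~(p & q), w0
4. p | <>(~r | p), w0
5. ~<>(p | <>(~r | p)), w0
6. ~(p | <>(~r | p)), w0
7. ~p, w0
8. ~<>(~r | p), w0
9. ~(~r | p), w0
10. r, w0
11. ~q, w0
12. <>(~r | p), w0
13. ~r | p, w1
14. ~(p | <>(~r | p)), w1
15. ~p, w1
16. ~<>(~r | p), w1
17. ~(~r | p), w1
18. r, w1
19. p, w1
Accessibility: w0Rw0, w0Rw1, w1Rw0, w1Rw1
Branch closes: p and ~p both at w1.
All branches of the negation close; one closing branch shown above.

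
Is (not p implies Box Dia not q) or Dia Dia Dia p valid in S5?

No, not valid

Tableau for the negation not ((not p implies Box Dia not q) or Dia Dia Dia p):
1. not ((not p implies Box Dia not q) or Dia Dia Dia p), 0
2. not (not p implies Box Dia not q), 0
3. not Dia Dia Dia p, 0
4. not p, 0
5. not Box Dia not q, 0
6. not Dia Dia p, 0
7. not Dia p, 0
8. not Dia not q, 1
9. not Dia Dia p, 1
10. not Dia p, 1
11. not p, 1
12. q, 0
13. q, 1
Accessibility: 0R0, 0R1, 1R0, 1R1
The negation has an open branch (countermodel exists).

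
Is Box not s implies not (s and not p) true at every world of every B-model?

Tableau for the negation not (Box not s implies not (s and not p)):
1. not (Box not s implies not (s and not p)), u
2. Box not s, u
3. s and not p, u
4. s, u
5. not p, u
6. not s, u
Accessibility: uRu
Branch closes: s and not s both at u.
Every branch of the negation's tableau closes; the branch above is one of them.

Valid in B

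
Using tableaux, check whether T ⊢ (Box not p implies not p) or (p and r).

Tableau for the negation not ((Box not p implies not p) or (p and r)):
1. not ((Box not p implies not p) or (p and r)), u
2. not (Box not p implies not p), u
3. not (p and r), u
4. Box not p, u
5. p, u
6. not p, u
Accessibility: uRu
Branch closes: p and not p both at u.
All branches of the negation close; one closing branch shown above.

Valid in T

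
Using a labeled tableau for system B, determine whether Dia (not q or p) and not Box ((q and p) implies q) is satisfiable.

Unsatisfiable (every branch closes)

1. Dia (not q or p) and not Box ((q and p) implies q), w0
2. Dia (not q or p), w0
3. not Box ((q and p) implies q), w0
4. not q or p, w1
5. p, w1
6. not ((q and p) implies q), w2
7. q and p, w2
8. not q, w2
9. q, w2
10. p, w2
Accessibility: w0Rw0, w0Rw1, w0Rw2, w1Rw0, w1Rw1, w2Rw0, w2Rw2
Branch closes: q and not q both at w2.
All branches of the tableau close; one closing branch shown above.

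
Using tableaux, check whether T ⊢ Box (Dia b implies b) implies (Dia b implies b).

Tableau for the negation not (Box (Dia b implies b) implies (Dia b implies b)):
1. not (Box (Dia b implies b) implies (Dia b implies b)), w0
2. Box (Dia b implies b), w0   [neg-implies-rule on 1]
3. not (Dia b implies b), w0   [neg-implies-rule on 1]
4. Dia b, w0   [neg-implies-rule on 3]
5. not b, w0   [neg-implies-rule on 3]
6. Dia b implies b, w0   [Box-rule on 2 via w0Rw0]
7. not Dia b, w0   [implies-rule on 6 (branches; this branch)]
8. b, w1   [Dia-rule on 4: fresh world w1, w0Rw1]
9. Dia b implies b, w1   [Box-rule on 2 via w0Rw1]
10. not b, w1   [neg-Dia-rule on 7 via w0Rw1]
Accessibility: w0Rw0, w0Rw1, w1Rw1
Branch closes: b and not b both at w1.
Every branch of the negation's tableau closes; the branch above is one of them.

Valid in T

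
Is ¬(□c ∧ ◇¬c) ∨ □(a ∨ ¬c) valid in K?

Yes, valid

Tableau for the negation ¬(¬(□c ∧ ◇¬c) ∨ □(a ∨ ¬c)):
1. ¬(¬(□c ∧ ◇¬c) ∨ □(a ∨ ¬c)), u
2. □c ∧ ◇¬c, u
3. ¬□(a ∨ ¬c), u
4. □c, u
5. ◇¬c, u
6. ¬(a ∨ ¬c), v
7. ¬a, v
8. c, v
9. ¬c, w
10. c, w
Accessibility: uRv, uRw
Branch closes: c and ¬c both at w.
Every branch of the negation's tableau closes; the branch above is one of them.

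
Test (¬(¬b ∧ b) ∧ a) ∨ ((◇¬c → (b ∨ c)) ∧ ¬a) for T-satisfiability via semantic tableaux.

Satisfiable (open branch found)

1. (¬(¬b ∧ b) ∧ a) ∨ ((◇¬c → (b ∨ c)) ∧ ¬a), 0
2. (◇¬c → (b ∨ c)) ∧ ¬a, 0
3. ◇¬c → (b ∨ c), 0
4. ¬a, 0
5. b ∨ c, 0
6. c, 0
Accessibility: 0R0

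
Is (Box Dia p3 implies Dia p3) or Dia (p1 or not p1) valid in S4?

Valid in S4

Tableau for the negation not ((Box Dia p3 implies Dia p3) or Dia (p1 or not p1)):
1. not ((Box Dia p3 implies Dia p3) or Dia (p1 or not p1)), u
2. not (Box Dia p3 implies Dia p3), u
3. not Dia (p1 or not p1), u
4. Box Dia p3, u
5. not Dia p3, u
6. not (p1 or not p1), u
7. not p1, u
8. p1, u
Accessibility: uRu
Branch closes: p1 and not p1 both at u.
Every branch of the negation's tableau closes; the branch above is one of them.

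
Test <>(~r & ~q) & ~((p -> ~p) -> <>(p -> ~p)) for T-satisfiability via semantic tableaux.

1. <>(~r & ~q) & ~((p -> ~p) -> <>(p -> ~p)), u
2. <>(~r & ~q), u
3. ~((p -> ~p) -> <>(p -> ~p)), u
4. p -> ~p, u
5. ~<>(p -> ~p), u
6. ~(p -> ~p), u
7. p, u
8. ~p, u
Accessibility: uRu
Branch closes: p and ~p both at u.
All branches of the tableau close; one closing branch shown above.

Unsatisfiable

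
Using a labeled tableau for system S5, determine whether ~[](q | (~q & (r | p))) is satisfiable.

1. ~[](q | (~q & (r | p))), w0
2. ~(q | (~q & (r | p))), w1
3. ~q, w1
4. ~(~q & (r | p)), w1
5. ~(r | p), w1
6. ~r, w1
7. ~p, w1
Accessibility: w0Rw0, w0Rw1, w1Rw0, w1Rw1

Yes, satisfiable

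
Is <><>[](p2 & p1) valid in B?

Invalid (countermodel exists)

Tableau for the negation ~<><>[](p2 & p1):
1. ~<><>[](p2 & p1), u
2. ~<>[](p2 & p1), u
3. ~[](p2 & p1), u
4. ~(p2 & p1), v
5. ~<>[](p2 & p1), v
6. ~[](p2 & p1), v
7. ~p1, v
8. ~(p2 & p1), w
9. ~[](p2 & p1), w
10. ~p1, w
11. ~(p2 & p1), x
12. ~p1, x
Accessibility: uRu, uRv, vRu, vRv, vRw, wRv, wRw, wRx, xRw, xRx
The negation has an open branch (countermodel exists).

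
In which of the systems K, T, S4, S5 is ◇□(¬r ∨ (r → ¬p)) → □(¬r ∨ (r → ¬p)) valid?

S4-tableau for the negation ¬(◇□(¬r ∨ (r → ¬p)) → □(¬r ∨ (r → ¬p))):
1. ¬(◇□(¬r ∨ (r → ¬p)) → □(¬r ∨ (r → ¬p))), w0
2. ◇□(¬r ∨ (r → ¬p)), w0
3. ¬□(¬r ∨ (r → ¬p)), w0
4. □(¬r ∨ (r → ¬p)), w1
5. ¬r ∨ (r → ¬p), w1
6. r → ¬p, w1
7. ¬p, w1
8. ¬(¬r ∨ (r → ¬p)), w2
9. r, w2
10. ¬(r → ¬p), w2
11. p, w2
Accessibility: w0Rw0, w0Rw1, w0Rw2, w1Rw1, w2Rw2
Complete open branch: countermodel on an S4-frame, so not valid in S4, nor in K, T (the same frame is also a K-frame and a T-frame).
S5-tableau for the negation ¬(◇□(¬r ∨ (r → ¬p)) → □(¬r ∨ (r → ¬p))):
1. ¬(◇□(¬r ∨ (r → ¬p)) → □(¬r ∨ (r → ¬p))), w0
2. ◇□(¬r ∨ (r → ¬p)), w0
3. ¬□(¬r ∨ (r → ¬p)), w0
4. □(¬r ∨ (r → ¬p)), w1
5. ¬r ∨ (r → ¬p), w0
6. ¬r ∨ (r → ¬p), w1
7. r → ¬p, w0
8. r → ¬p, w1
9. ¬p, w0
10. ¬p, w1
11. ¬(¬r ∨ (r → ¬p)), w2
12. r, w2
13. ¬(r → ¬p), w2
14. p, w2
15. ¬r ∨ (r → ¬p), w2
16. r → ¬p, w2
17. ¬p, w2
Accessibility: w0Rw0, w0Rw1, w0Rw2, w1Rw0, w1Rw1, w1Rw2, w2Rw0, w2Rw1, w2Rw2
Branch closes: p and ¬p both at w2.
Every branch closes (one shown): valid in S5.

S5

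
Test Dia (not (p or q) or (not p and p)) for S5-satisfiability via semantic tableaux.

Yes, satisfiable

1. Dia (not (p or q) or (not p and p)), 0
2. not (p or q) or (not p and p), 1
3. not (p or q), 1
4. not p, 1
5. not q, 1
Accessibility: 0R0, 0R1, 1R0, 1R1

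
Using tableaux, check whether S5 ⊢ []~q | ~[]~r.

No, not valid

Tableau for the negation ~([]~q | ~[]~r):
1. ~([]~q | ~[]~r), w0
2. ~[]~q, w0
3. []~r, w0
4. ~r, w0
5. q, w1
6. ~r, w1
Accessibility: w0Rw0, w0Rw1, w1Rw0, w1Rw1
The negation has an open branch (countermodel exists).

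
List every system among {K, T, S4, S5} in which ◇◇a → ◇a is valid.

S4, S5

S4-tableau for the negation ¬(◇◇a → ◇a):
1. ¬(◇◇a → ◇a), u
2. ◇◇a, u
3. ¬◇a, u
4. ¬a, u
5. ◇a, v
6. ¬a, v
7. a, w
8. ¬a, w
Accessibility: uRu, uRv, uRw, vRv, vRw, wRw
Branch closes: a and ¬a both at w.
Every branch closes (one shown): valid in S4, hence also in S5 (every theorem of S4 is a theorem of S5).
T-tableau for the negation ¬(◇◇a → ◇a):
1. ¬(◇◇a → ◇a), u
2. ◇◇a, u
3. ¬◇a, u
4. ¬a, u
5. ◇a, v
6. ¬a, v
7. a, w
Accessibility: uRu, uRv, vRv, vRw, wRw
Complete open branch: countermodel on a T-frame, so not valid in T, nor in K (the same frame is also a K-frame).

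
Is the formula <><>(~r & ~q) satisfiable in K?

Yes, satisfiable

1. <><>(~r & ~q), u
2. <>(~r & ~q), v
3. ~r & ~q, w
4. ~r, w
5. ~q, w
Accessibility: uRv, vRw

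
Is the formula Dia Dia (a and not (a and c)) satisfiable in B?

Satisfiable (open branch found)

1. Dia Dia (a and not (a and c)), 0
2. Dia (a and not (a and c)), 1
3. a and not (a and c), 2
4. a, 2
5. not (a and c), 2
6. not c, 2
Accessibility: 0R0, 0R1, 1R0, 1R1, 1R2, 2R1, 2R2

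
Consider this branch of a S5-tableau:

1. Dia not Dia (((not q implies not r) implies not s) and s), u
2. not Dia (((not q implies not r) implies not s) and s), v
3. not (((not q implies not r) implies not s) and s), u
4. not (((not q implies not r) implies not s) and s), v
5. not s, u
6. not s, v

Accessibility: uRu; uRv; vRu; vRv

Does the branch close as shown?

Open

No atom appears with both signs at the same world.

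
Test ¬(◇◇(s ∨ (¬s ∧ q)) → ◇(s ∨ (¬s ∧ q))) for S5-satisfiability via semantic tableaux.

1. ¬(◇◇(s ∨ (¬s ∧ q)) → ◇(s ∨ (¬s ∧ q))), u
2. ◇◇(s ∨ (¬s ∧ q)), u
3. ¬◇(s ∨ (¬s ∧ q)), u
4. ¬(s ∨ (¬s ∧ q)), u
5. ¬s, u
6. ¬(¬s ∧ q), u
7. ¬q, u
8. ◇(s ∨ (¬s ∧ q)), v
9. ¬(s ∨ (¬s ∧ q)), v
10. ¬s, v
11. ¬(¬s ∧ q), v
12. ¬q, v
13. s ∨ (¬s ∧ q), w
14. ¬(s ∨ (¬s ∧ q)), w
15. ¬s, w
16. ¬(¬s ∧ q), w
17. ¬s ∧ q, w
18. q, w
19. ¬q, w
Accessibility: uRu, uRv, uRw, vRu, vRv, vRw, wRu, wRv, wRw
Branch closes: q and ¬q both at w.
Every branch closes; the branch above is one of them.

Unsatisfiable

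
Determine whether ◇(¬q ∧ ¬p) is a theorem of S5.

No, not valid

Tableau for the negation ¬◇(¬q ∧ ¬p):
1. ¬◇(¬q ∧ ¬p), 0
2. ¬(¬q ∧ ¬p), 0
3. p, 0
Accessibility: 0R0
The negation has an open branch (countermodel exists).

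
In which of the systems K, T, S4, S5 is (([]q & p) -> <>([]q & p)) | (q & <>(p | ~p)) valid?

T-tableau for the negation ~((([]q & p) -> <>([]q & p)) | (q & <>(p | ~p))):
1. ~((([]q & p) -> <>([]q & p)) | (q & <>(p | ~p))), u
2. ~(([]q & p) -> <>([]q & p)), u   [~|-rule on 1]
3. ~(q & <>(p | ~p)), u   [~|-rule on 1]
4. []q & p, u   [~->-rule on 2]
5. ~<>([]q & p), u   [~->-rule on 2]
6. []q, u   [&-rule on 4]
7. p, u   [&-rule on 4]
8. ~([]q & p), u   [~<>-rule on 5 via uRu]
9. q, u   [[]-rule on 6 via uRu]
10. ~<>(p | ~p), u   [~&-rule on 3 (branches; this branch)]
11. ~(p | ~p), u   [~<>-rule on 10 via uRu]
12. ~p, u   [~|-rule on 11]
Accessibility: uRu
Branch closes: p and ~p both at u.
Every branch closes (one shown): valid in T, hence also in S4, S5 (every theorem of T is a theorem of S4 and S5).
K-tableau for the negation ~((([]q & p) -> <>([]q & p)) | (q & <>(p | ~p))):
1. ~((([]q & p) -> <>([]q & p)) | (q & <>(p | ~p))), u
2. ~(([]q & p) -> <>([]q & p)), u   [~|-rule on 1]
3. ~(q & <>(p | ~p)), u   [~|-rule on 1]
4. []q & p, u   [~->-rule on 2]
5. ~<>([]q & p), u   [~->-rule on 2]
6. []q, u   [&-rule on 4]
7. p, u   [&-rule on 4]
8. ~<>(p | ~p), u   [~&-rule on 3 (branches; this branch)]
Complete open branch: countermodel on a K-frame, so not valid in K.

T, S4, S5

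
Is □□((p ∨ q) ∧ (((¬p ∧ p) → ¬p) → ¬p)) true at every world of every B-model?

Invalid (countermodel exists)

Tableau for the negation ¬□□((p ∨ q) ∧ (((¬p ∧ p) → ¬p) → ¬p)):
1. ¬□□((p ∨ q) ∧ (((¬p ∧ p) → ¬p) → ¬p)), w0
2. ¬□((p ∨ q) ∧ (((¬p ∧ p) → ¬p) → ¬p)), w1
3. ¬((p ∨ q) ∧ (((¬p ∧ p) → ¬p) → ¬p)), w2
4. ¬(((¬p ∧ p) → ¬p) → ¬p), w2
5. (¬p ∧ p) → ¬p, w2
6. p, w2
7. ¬(¬p ∧ p), w2
Accessibility: w0Rw0, w0Rw1, w1Rw0, w1Rw1, w1Rw2, w2Rw1, w2Rw2
The negation has an open branch (countermodel exists).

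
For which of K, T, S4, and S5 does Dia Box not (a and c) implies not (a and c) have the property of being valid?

S5

S4-tableau for the negation not (Dia Box not (a and c) implies not (a and c)):
1. not (Dia Box not (a and c) implies not (a and c)), u
2. Dia Box not (a and c), u   [neg-implies-rule on 1]
3. a and c, u   [neg-implies-rule on 1]
4. a, u   [and-rule on 3]
5. c, u   [and-rule on 3]
6. Box not (a and c), v   [Dia-rule on 2: fresh world v, uRv]
7. not (a and c), v   [Box-rule on 6 via vRv]
8. not c, v   [neg-and-rule on 7 (branches; this branch)]
Accessibility: uRu, uRv, vRv
Complete open branch: countermodel on an S4-frame, so not valid in S4, nor in K, T (the same frame is also a K-frame and a T-frame).
S5-tableau for the negation not (Dia Box not (a and c) implies not (a and c)):
1. not (Dia Box not (a and c) implies not (a and c)), u
2. Dia Box not (a and c), u   [neg-implies-rule on 1]
3. a and c, u   [neg-implies-rule on 1]
4. a, u   [and-rule on 3]
5. c, u   [and-rule on 3]
6. Box not (a and c), v   [Dia-rule on 2: fresh world v, uRv]
7. not (a and c), u   [Box-rule on 6 via vRu]
8. not (a and c), v   [Box-rule on 6 via vRv]
9. not c, u   [neg-and-rule on 7 (branches; this branch)]
Accessibility: uRu, uRv, vRu, vRv
Branch closes: c and not c both at u.
Every branch closes (one shown): valid in S5.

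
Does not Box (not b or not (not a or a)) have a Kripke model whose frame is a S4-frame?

1. not Box (not b or not (not a or a)), w0
2. not (not b or not (not a or a)), w1   [neg-Box-rule on 1: fresh world w1, w0Rw1]
3. b, w1   [neg-or-rule on 2]
4. not a or a, w1   [neg-or-rule on 2]
5. a, w1   [or-rule on 4 (branches; this branch)]
Accessibility: w0Rw0, w0Rw1, w1Rw1

Yes, satisfiable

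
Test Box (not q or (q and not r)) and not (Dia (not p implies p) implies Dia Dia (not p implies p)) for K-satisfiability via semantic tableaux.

1. Box (not q or (q and not r)) and not (Dia (not p implies p) implies Dia Dia (not p implies p)), u
2. Box (not q or (q and not r)), u   [and-rule on 1]
3. not (Dia (not p implies p) implies Dia Dia (not p implies p)), u   [and-rule on 1]
4. Dia (not p implies p), u   [neg-implies-rule on 3]
5. not Dia Dia (not p implies p), u   [neg-implies-rule on 3]
6. not p implies p, v   [Dia-rule on 4: fresh world v, uRv]
7. not q or (q and not r), v   [Box-rule on 2 via uRv]
8. not Dia (not p implies p), v   [neg-Dia-rule on 5 via uRv]
9. p, v   [implies-rule on 6 (branches; this branch)]
10. q and not r, v   [or-rule on 7 (branches; this branch)]
11. q, v   [and-rule on 10]
12. not r, v   [and-rule on 10]
Accessibility: uRv

Satisfiable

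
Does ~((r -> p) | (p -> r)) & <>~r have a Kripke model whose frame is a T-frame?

Unsatisfiable

1. ~((r -> p) | (p -> r)) & <>~r, 0
2. ~((r -> p) | (p -> r)), 0
3. <>~r, 0
4. ~(r -> p), 0
5. ~(p -> r), 0
6. r, 0
7. ~p, 0
8. p, 0
9. ~r, 0
Accessibility: 0R0
Branch closes: p and ~p both at 0.
All branches of the tableau close; one closing branch shown above.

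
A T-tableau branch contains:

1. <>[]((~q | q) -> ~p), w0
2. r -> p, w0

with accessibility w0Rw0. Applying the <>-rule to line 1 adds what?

a fresh world w1 with w0Rw1, and []((~q | q) -> ~p) at w1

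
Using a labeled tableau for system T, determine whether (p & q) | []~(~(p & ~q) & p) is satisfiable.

1. (p & q) | []~(~(p & ~q) & p), 0
2. []~(~(p & ~q) & p), 0   [|-rule on 1 (branches; this branch)]
3. ~(~(p & ~q) & p), 0   [[]-rule on 2 via 0R0]
4. ~p, 0   [~&-rule on 3 (branches; this branch)]
Accessibility: 0R0

Yes, satisfiable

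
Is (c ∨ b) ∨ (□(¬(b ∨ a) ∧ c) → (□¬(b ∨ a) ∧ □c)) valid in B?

Tableau for the negation ¬((c ∨ b) ∨ (□(¬(b ∨ a) ∧ c) → (□¬(b ∨ a) ∧ □c))):
1. ¬((c ∨ b) ∨ (□(¬(b ∨ a) ∧ c) → (□¬(b ∨ a) ∧ □c))), 0
2. ¬(c ∨ b), 0
3. ¬(□(¬(b ∨ a) ∧ c) → (□¬(b ∨ a) ∧ □c)), 0
4. ¬c, 0
5. ¬b, 0
6. □(¬(b ∨ a) ∧ c), 0
7. ¬(□¬(b ∨ a) ∧ □c), 0
8. ¬(b ∨ a) ∧ c, 0
9. ¬(b ∨ a), 0
10. c, 0
Accessibility: 0R0
Branch closes: c and ¬c both at 0.
All branches of the negation close; one closing branch shown above.

Yes, valid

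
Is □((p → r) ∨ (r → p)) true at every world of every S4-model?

Tableau for the negation ¬□((p → r) ∨ (r → p)):
1. ¬□((p → r) ∨ (r → p)), w0
2. ¬((p → r) ∨ (r → p)), w1
3. ¬(p → r), w1
4. ¬(r → p), w1
5. p, w1
6. ¬r, w1
7. r, w1
8. ¬p, w1
Accessibility: w0Rw0, w0Rw1, w1Rw1
Branch closes: r and ¬r both at w1.
All branches of the negation close; one closing branch shown above.

Valid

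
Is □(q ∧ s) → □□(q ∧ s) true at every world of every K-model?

Invalid (countermodel exists)

Tableau for the negation ¬(□(q ∧ s) → □□(q ∧ s)):
1. ¬(□(q ∧ s) → □□(q ∧ s)), u
2. □(q ∧ s), u
3. ¬□□(q ∧ s), u
4. ¬□(q ∧ s), v
5. q ∧ s, v
6. q, v
7. s, v
8. ¬(q ∧ s), w
9. ¬s, w
Accessibility: uRv, vRw
The negation has an open branch (countermodel exists).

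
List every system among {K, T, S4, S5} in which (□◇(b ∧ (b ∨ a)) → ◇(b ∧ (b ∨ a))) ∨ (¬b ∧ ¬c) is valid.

K-tableau for the negation ¬((□◇(b ∧ (b ∨ a)) → ◇(b ∧ (b ∨ a))) ∨ (¬b ∧ ¬c)):
1. ¬((□◇(b ∧ (b ∨ a)) → ◇(b ∧ (b ∨ a))) ∨ (¬b ∧ ¬c)), w0
2. ¬(□◇(b ∧ (b ∨ a)) → ◇(b ∧ (b ∨ a))), w0
3. ¬(¬b ∧ ¬c), w0
4. □◇(b ∧ (b ∨ a)), w0
5. ¬◇(b ∧ (b ∨ a)), w0
6. c, w0
Complete open branch: countermodel on a K-frame, so not valid in K.
T-tableau for the negation ¬((□◇(b ∧ (b ∨ a)) → ◇(b ∧ (b ∨ a))) ∨ (¬b ∧ ¬c)):
1. ¬((□◇(b ∧ (b ∨ a)) → ◇(b ∧ (b ∨ a))) ∨ (¬b ∧ ¬c)), w0
2. ¬(□◇(b ∧ (b ∨ a)) → ◇(b ∧ (b ∨ a))), w0
3. ¬(¬b ∧ ¬c), w0
4. □◇(b ∧ (b ∨ a)), w0
5. ¬◇(b ∧ (b ∨ a)), w0
6. ◇(b ∧ (b ∨ a)), w0
7. ¬(b ∧ (b ∨ a)), w0
8. c, w0
9. ¬(b ∨ a), w0
10. ¬b, w0
11. ¬a, w0
12. b ∧ (b ∨ a), w1
13. b, w1
14. b ∨ a, w1
15. ◇(b ∧ (b ∨ a)), w1
16. ¬(b ∧ (b ∨ a)), w1
17. a, w1
18. ¬(b ∨ a), w1
19. ¬b, w1
20. ¬a, w1
Accessibility: w0Rw0, w0Rw1, w1Rw1
Branch closes: b and ¬b both at w1.
Every branch closes (one shown): valid in T, hence also in S4, S5 (every theorem of T is a theorem of S4 and S5).

T, S4, S5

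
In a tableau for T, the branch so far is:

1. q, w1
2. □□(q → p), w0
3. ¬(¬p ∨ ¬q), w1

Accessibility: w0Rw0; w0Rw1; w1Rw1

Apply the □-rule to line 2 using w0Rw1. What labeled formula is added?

□(q → p), w1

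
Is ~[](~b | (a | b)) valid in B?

Tableau for the negation [](~b | (a | b)):
1. [](~b | (a | b)), 0
2. ~b | (a | b), 0
3. a | b, 0
4. b, 0
Accessibility: 0R0
The negation has an open branch (countermodel exists).

Invalid (countermodel exists)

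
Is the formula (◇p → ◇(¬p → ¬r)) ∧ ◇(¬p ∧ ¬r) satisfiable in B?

Satisfiable (open branch found)

1. (◇p → ◇(¬p → ¬r)) ∧ ◇(¬p ∧ ¬r), 0
2. ◇p → ◇(¬p → ¬r), 0
3. ◇(¬p ∧ ¬r), 0
4. ◇(¬p → ¬r), 0
5. ¬p ∧ ¬r, 1
6. ¬p, 1
7. ¬r, 1
8. ¬p → ¬r, 2
9. ¬r, 2
Accessibility: 0R0, 0R1, 0R2, 1R0, 1R1, 2R0, 2R2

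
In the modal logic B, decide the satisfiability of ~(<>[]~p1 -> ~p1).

Unsatisfiable

1. ~(<>[]~p1 -> ~p1), 0
2. <>[]~p1, 0   [~->-rule on 1]
3. p1, 0   [~->-rule on 1]
4. []~p1, 1   [<>-rule on 2: fresh world 1, 0R1]
5. ~p1, 0   [[]-rule on 4 via 1R0]
Accessibility: 0R0, 0R1, 1R0, 1R1
Branch closes: p1 and ~p1 both at 0.
All branches of the tableau close; one closing branch shown above.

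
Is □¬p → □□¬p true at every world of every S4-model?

Yes, valid

Tableau for the negation ¬(□¬p → □□¬p):
1. ¬(□¬p → □□¬p), w0
2. □¬p, w0   [¬→-rule on 1]
3. ¬□□¬p, w0   [¬→-rule on 1]
4. ¬p, w0   [□-rule on 2 via w0Rw0]
5. ¬□¬p, w1   [¬□-rule on 3: fresh world w1, w0Rw1]
6. ¬p, w1   [□-rule on 2 via w0Rw1]
7. p, w2   [¬□-rule on 5: fresh world w2, w1Rw2]
8. ¬p, w2   [□-rule on 2 via w0Rw2]
Accessibility: w0Rw0, w0Rw1, w0Rw2, w1Rw1, w1Rw2, w2Rw2
Branch closes: p and ¬p both at w2.
All branches of the negation close; one closing branch shown above.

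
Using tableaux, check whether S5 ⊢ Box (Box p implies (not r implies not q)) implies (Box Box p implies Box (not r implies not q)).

Yes, valid

Tableau for the negation not (Box (Box p implies (not r implies not q)) implies (Box Box p implies Box (not r implies not q))):
1. not (Box (Box p implies (not r implies not q)) implies (Box Box p implies Box (not r implies not q))), u
2. Box (Box p implies (not r implies not q)), u
3. not (Box Box p implies Box (not r implies not q)), u
4. Box Box p, u
5. not Box (not r implies not q), u
6. Box p implies (not r implies not q), u
7. Box p, u
8. p, u
9. not r implies not q, u
10. not q, u
11. not (not r implies not q), v
12. not r, v
13. q, v
14. Box p implies (not r implies not q), v
15. Box p, v
16. p, v
17. not Box p, v
18. not p, w
19. Box p implies (not r implies not q), w
20. Box p, w
21. p, w
Accessibility: uRu, uRv, uRw, vRu, vRv, vRw, wRu, wRv, wRw
Branch closes: p and not p both at w.
Every branch of the negation's tableau closes; the branch above is one of them.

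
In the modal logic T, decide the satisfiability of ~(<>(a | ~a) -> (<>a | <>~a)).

1. ~(<>(a | ~a) -> (<>a | <>~a)), 0
2. <>(a | ~a), 0
3. ~(<>a | <>~a), 0
4. ~<>a, 0
5. ~<>~a, 0
6. ~a, 0
7. a, 0
Accessibility: 0R0
Branch closes: a and ~a both at 0.
All branches of the tableau close; one closing branch shown above.

No, unsatisfiable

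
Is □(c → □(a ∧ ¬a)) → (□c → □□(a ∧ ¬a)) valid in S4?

Tableau for the negation ¬(□(c → □(a ∧ ¬a)) → (□c → □□(a ∧ ¬a))):
1. ¬(□(c → □(a ∧ ¬a)) → (□c → □□(a ∧ ¬a))), u
2. □(c → □(a ∧ ¬a)), u
3. ¬(□c → □□(a ∧ ¬a)), u
4. □c, u
5. ¬□□(a ∧ ¬a), u
6. c → □(a ∧ ¬a), u
7. c, u
8. □(a ∧ ¬a), u
9. a ∧ ¬a, u
10. a, u
11. ¬a, u
Accessibility: uRu
Branch closes: a and ¬a both at u.
Every branch of the negation's tableau closes; the branch above is one of them.

Valid in S4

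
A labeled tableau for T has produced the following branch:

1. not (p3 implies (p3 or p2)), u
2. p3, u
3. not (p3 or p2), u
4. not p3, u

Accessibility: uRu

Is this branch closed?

Both p3 and not p3 appear at u.

Yes, closed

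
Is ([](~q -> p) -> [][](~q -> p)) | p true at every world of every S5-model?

Yes, valid

Tableau for the negation ~(([](~q -> p) -> [][](~q -> p)) | p):
1. ~(([](~q -> p) -> [][](~q -> p)) | p), u
2. ~([](~q -> p) -> [][](~q -> p)), u
3. ~p, u
4. [](~q -> p), u
5. ~[][](~q -> p), u
6. ~q -> p, u
7. q, u
8. ~[](~q -> p), v
9. ~q -> p, v
10. p, v
11. ~(~q -> p), w
12. ~q, w
13. ~p, w
14. ~q -> p, w
15. p, w
Accessibility: uRu, uRv, uRw, vRu, vRv, vRw, wRu, wRv, wRw
Branch closes: p and ~p both at w.
Every branch of the negation's tableau closes; the branch above is one of them.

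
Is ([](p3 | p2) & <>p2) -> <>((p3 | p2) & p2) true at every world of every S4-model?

Yes, valid

Tableau for the negation ~(([](p3 | p2) & <>p2) -> <>((p3 | p2) & p2)):
1. ~(([](p3 | p2) & <>p2) -> <>((p3 | p2) & p2)), w0
2. [](p3 | p2) & <>p2, w0
3. ~<>((p3 | p2) & p2), w0
4. [](p3 | p2), w0
5. <>p2, w0
6. ~((p3 | p2) & p2), w0
7. p3 | p2, w0
8. ~p2, w0
9. p3, w0
10. p2, w1
11. ~((p3 | p2) & p2), w1
12. p3 | p2, w1
13. ~(p3 | p2), w1
14. ~p3, w1
15. ~p2, w1
Accessibility: w0Rw0, w0Rw1, w1Rw1
Branch closes: p2 and ~p2 both at w1.
All branches of the negation close; one closing branch shown above.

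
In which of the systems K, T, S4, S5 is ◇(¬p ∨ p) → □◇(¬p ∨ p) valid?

T-tableau for the negation ¬(◇(¬p ∨ p) → □◇(¬p ∨ p)):
1. ¬(◇(¬p ∨ p) → □◇(¬p ∨ p)), u
2. ◇(¬p ∨ p), u   [¬→-rule on 1]
3. ¬□◇(¬p ∨ p), u   [¬→-rule on 1]
4. ¬p ∨ p, v   [◇-rule on 2: fresh world v, uRv]
5. p, v   [∨-rule on 4 (branches; this branch)]
6. ¬◇(¬p ∨ p), w   [¬□-rule on 3: fresh world w, uRw]
7. ¬(¬p ∨ p), w   [¬◇-rule on 6 via wRw]
8. p, w   [¬∨-rule on 7]
9. ¬p, w   [¬∨-rule on 7]
Accessibility: uRu, uRv, uRw, vRv, wRw
Branch closes: p and ¬p both at w.
Every branch closes (one shown): valid in T, hence also in S4, S5 (every theorem of T is a theorem of S4 and S5).
K-tableau for the negation ¬(◇(¬p ∨ p) → □◇(¬p ∨ p)):
1. ¬(◇(¬p ∨ p) → □◇(¬p ∨ p)), u
2. ◇(¬p ∨ p), u   [¬→-rule on 1]
3. ¬□◇(¬p ∨ p), u   [¬→-rule on 1]
4. ¬p ∨ p, v   [◇-rule on 2: fresh world v, uRv]
5. p, v   [∨-rule on 4 (branches; this branch)]
6. ¬◇(¬p ∨ p), w   [¬□-rule on 3: fresh world w, uRw]
Accessibility: uRv, uRw
Complete open branch: countermodel on a K-frame, so not valid in K.

T, S4, S5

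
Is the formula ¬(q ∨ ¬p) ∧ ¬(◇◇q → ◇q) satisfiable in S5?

Unsatisfiable

1. ¬(q ∨ ¬p) ∧ ¬(◇◇q → ◇q), w0
2. ¬(q ∨ ¬p), w0   [∧-rule on 1]
3. ¬(◇◇q → ◇q), w0   [∧-rule on 1]
4. ¬q, w0   [¬∨-rule on 2]
5. p, w0   [¬∨-rule on 2]
6. ◇◇q, w0   [¬→-rule on 3]
7. ¬◇q, w0   [¬→-rule on 3]
8. ◇q, w1   [◇-rule on 6: fresh world w1, w0Rw1]
9. ¬q, w1   [¬◇-rule on 7 via w0Rw1]
10. q, w2   [◇-rule on 8: fresh world w2, w1Rw2]
11. ¬q, w2   [¬◇-rule on 7 via w0Rw2]
Accessibility: w0Rw0, w0Rw1, w0Rw2, w1Rw0, w1Rw1, w1Rw2, w2Rw0, w2Rw1, w2Rw2
Branch closes: q and ¬q both at w2.
Every branch closes; the branch above is one of them.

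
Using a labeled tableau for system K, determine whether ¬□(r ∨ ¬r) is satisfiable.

Unsatisfiable (every branch closes)

1. ¬□(r ∨ ¬r), 0
2. ¬(r ∨ ¬r), 1
3. ¬r, 1
4. r, 1
Accessibility: 0R1
Branch closes: r and ¬r both at 1.
(One branch shown.) All branches close.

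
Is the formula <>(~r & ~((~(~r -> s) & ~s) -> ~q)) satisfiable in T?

Satisfiable

1. <>(~r & ~((~(~r -> s) & ~s) -> ~q)), u
2. ~r & ~((~(~r -> s) & ~s) -> ~q), v
3. ~r, v
4. ~((~(~r -> s) & ~s) -> ~q), v
5. ~(~r -> s) & ~s, v
6. q, v
7. ~(~r -> s), v
8. ~s, v
Accessibility: uRu, uRv, vRv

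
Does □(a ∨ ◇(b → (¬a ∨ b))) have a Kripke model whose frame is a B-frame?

Satisfiable

1. □(a ∨ ◇(b → (¬a ∨ b))), w0
2. a ∨ ◇(b → (¬a ∨ b)), w0
3. ◇(b → (¬a ∨ b)), w0
4. b → (¬a ∨ b), w1
5. a ∨ ◇(b → (¬a ∨ b)), w1
6. ¬a ∨ b, w1
7. ◇(b → (¬a ∨ b)), w1
8. b, w1
9. b → (¬a ∨ b), w2
10. ¬a ∨ b, w2
11. b, w2
Accessibility: w0Rw0, w0Rw1, w1Rw0, w1Rw1, w1Rw2, w2Rw1, w2Rw2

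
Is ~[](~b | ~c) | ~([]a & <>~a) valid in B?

Tableau for the negation ~(~[](~b | ~c) | ~([]a & <>~a)):
1. ~(~[](~b | ~c) | ~([]a & <>~a)), u
2. [](~b | ~c), u   [~|-rule on 1]
3. []a & <>~a, u   [~|-rule on 1]
4. []a, u   [&-rule on 3]
5. <>~a, u   [&-rule on 3]
6. ~b | ~c, u   [[]-rule on 2 via uRu]
7. a, u   [[]-rule on 4 via uRu]
8. ~c, u   [|-rule on 6 (branches; this branch)]
9. ~a, v   [<>-rule on 5: fresh world v, uRv]
10. ~b | ~c, v   [[]-rule on 2 via uRv]
11. a, v   [[]-rule on 4 via uRv]
Accessibility: uRu, uRv, vRu, vRv
Branch closes: a and ~a both at v.
All branches of the negation close; one closing branch shown above.

Yes, valid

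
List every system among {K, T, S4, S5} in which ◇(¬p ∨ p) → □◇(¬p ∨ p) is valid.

T, S4, S5

K-tableau for the negation ¬(◇(¬p ∨ p) → □◇(¬p ∨ p)):
1. ¬(◇(¬p ∨ p) → □◇(¬p ∨ p)), w0
2. ◇(¬p ∨ p), w0
3. ¬□◇(¬p ∨ p), w0
4. ¬p ∨ p, w1
5. p, w1
6. ¬◇(¬p ∨ p), w2
Accessibility: w0Rw1, w0Rw2
Complete open branch: countermodel on a K-frame, so not valid in K.
T-tableau for the negation ¬(◇(¬p ∨ p) → □◇(¬p ∨ p)):
1. ¬(◇(¬p ∨ p) → □◇(¬p ∨ p)), w0
2. ◇(¬p ∨ p), w0
3. ¬□◇(¬p ∨ p), w0
4. ¬p ∨ p, w1
5. p, w1
6. ¬◇(¬p ∨ p), w2
7. ¬(¬p ∨ p), w2
8. p, w2
9. ¬p, w2
Accessibility: w0Rw0, w0Rw1, w0Rw2, w1Rw1, w2Rw2
Branch closes: p and ¬p both at w2.
Every branch closes (one shown): valid in T, hence also in S4, S5 (every theorem of T is a theorem of S4 and S5).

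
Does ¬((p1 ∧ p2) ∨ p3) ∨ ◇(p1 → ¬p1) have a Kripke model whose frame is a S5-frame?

Yes, satisfiable

1. ¬((p1 ∧ p2) ∨ p3) ∨ ◇(p1 → ¬p1), u
2. ◇(p1 → ¬p1), u
3. p1 → ¬p1, v
4. ¬p1, v
Accessibility: uRu, uRv, vRu, vRv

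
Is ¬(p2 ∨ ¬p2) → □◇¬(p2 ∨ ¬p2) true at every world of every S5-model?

Tableau for the negation ¬(¬(p2 ∨ ¬p2) → □◇¬(p2 ∨ ¬p2)):
1. ¬(¬(p2 ∨ ¬p2) → □◇¬(p2 ∨ ¬p2)), 0
2. ¬(p2 ∨ ¬p2), 0   [¬→-rule on 1]
3. ¬□◇¬(p2 ∨ ¬p2), 0   [¬→-rule on 1]
4. ¬p2, 0   [¬∨-rule on 2]
5. p2, 0   [¬∨-rule on 2]
Accessibility: 0R0
Branch closes: p2 and ¬p2 both at 0.
All branches of the negation close; one closing branch shown above.

Valid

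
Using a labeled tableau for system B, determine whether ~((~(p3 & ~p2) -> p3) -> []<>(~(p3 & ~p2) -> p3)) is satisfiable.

No, unsatisfiable

1. ~((~(p3 & ~p2) -> p3) -> []<>(~(p3 & ~p2) -> p3)), u
2. ~(p3 & ~p2) -> p3, u
3. ~[]<>(~(p3 & ~p2) -> p3), u
4. p3 & ~p2, u
5. p3, u
6. ~p2, u
7. ~<>(~(p3 & ~p2) -> p3), v
8. ~(~(p3 & ~p2) -> p3), u
9. ~(p3 & ~p2), u
10. ~p3, u
Accessibility: uRu, uRv, vRu, vRv
Branch closes: p3 and ~p3 both at u.
(One branch shown.) All branches close.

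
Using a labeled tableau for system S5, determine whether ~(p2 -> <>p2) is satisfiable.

Unsatisfiable (every branch closes)

1. ~(p2 -> <>p2), w0
2. p2, w0   [~->-rule on 1]
3. ~<>p2, w0   [~->-rule on 1]
4. ~p2, w0   [~<>-rule on 3 via w0Rw0]
Accessibility: w0Rw0
Branch closes: p2 and ~p2 both at w0.
Every branch closes; the branch above is one of them.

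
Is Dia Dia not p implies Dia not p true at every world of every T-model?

Invalid (countermodel exists)

Tableau for the negation not (Dia Dia not p implies Dia not p):
1. not (Dia Dia not p implies Dia not p), u
2. Dia Dia not p, u
3. not Dia not p, u
4. p, u
5. Dia not p, v
6. p, v
7. not p, w
Accessibility: uRu, uRv, vRv, vRw, wRw
The negation has an open branch (countermodel exists).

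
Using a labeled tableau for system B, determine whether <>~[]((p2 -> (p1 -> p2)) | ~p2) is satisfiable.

No, unsatisfiable

1. <>~[]((p2 -> (p1 -> p2)) | ~p2), u
2. ~[]((p2 -> (p1 -> p2)) | ~p2), v
3. ~((p2 -> (p1 -> p2)) | ~p2), w
4. ~(p2 -> (p1 -> p2)), w
5. p2, w
6. ~(p1 -> p2), w
7. p1, w
8. ~p2, w
Accessibility: uRu, uRv, vRu, vRv, vRw, wRv, wRw
Branch closes: p2 and ~p2 both at w.
Every branch closes; the branch above is one of them.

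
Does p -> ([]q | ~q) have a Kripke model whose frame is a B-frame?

1. p -> ([]q | ~q), 0
2. []q | ~q, 0
3. ~q, 0
Accessibility: 0R0

Satisfiable (open branch found)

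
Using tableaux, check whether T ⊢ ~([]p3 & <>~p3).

Valid in T

Tableau for the negation []p3 & <>~p3:
1. []p3 & <>~p3, u
2. []p3, u
3. <>~p3, u
4. p3, u
5. ~p3, v
6. p3, v
Accessibility: uRu, uRv, vRv
Branch closes: p3 and ~p3 both at v.
Every branch of the negation's tableau closes; the branch above is one of them.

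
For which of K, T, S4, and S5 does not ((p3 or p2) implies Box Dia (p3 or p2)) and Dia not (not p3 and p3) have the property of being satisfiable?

S4-tableau for the formula:
1. not ((p3 or p2) implies Box Dia (p3 or p2)) and Dia not (not p3 and p3), 0
2. not ((p3 or p2) implies Box Dia (p3 or p2)), 0
3. Dia not (not p3 and p3), 0
4. p3 or p2, 0
5. not Box Dia (p3 or p2), 0
6. p2, 0
7. not (not p3 and p3), 1
8. not p3, 1
9. not Dia (p3 or p2), 2
10. not (p3 or p2), 2
11. not p3, 2
12. not p2, 2
Accessibility: 0R0, 0R1, 0R2, 1R1, 2R2
Complete open branch: satisfiable in S4, hence also in K, T (this S4-model is also a K-model and a T-model).
S5-tableau for the formula:
1. not ((p3 or p2) implies Box Dia (p3 or p2)) and Dia not (not p3 and p3), 0
2. not ((p3 or p2) implies Box Dia (p3 or p2)), 0
3. Dia not (not p3 and p3), 0
4. p3 or p2, 0
5. not Box Dia (p3 or p2), 0
6. p2, 0
7. not (not p3 and p3), 1
8. not p3, 1
9. not Dia (p3 or p2), 2
10. not (p3 or p2), 0
11. not p3, 0
12. not p2, 0
Accessibility: 0R0, 0R1, 0R2, 1R0, 1R1, 1R2, 2R0, 2R1, 2R2
Branch closes: p2 and not p2 both at 0.
Every branch closes (one shown): unsatisfiable in S5.

K, T, S4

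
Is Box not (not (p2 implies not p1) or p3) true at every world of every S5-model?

Tableau for the negation not Box not (not (p2 implies not p1) or p3):
1. not Box not (not (p2 implies not p1) or p3), u
2. not (p2 implies not p1) or p3, v   [neg-Box-rule on 1: fresh world v, uRv]
3. p3, v   [or-rule on 2 (branches; this branch)]
Accessibility: uRu, uRv, vRu, vRv
The negation has an open branch (countermodel exists).

No, not valid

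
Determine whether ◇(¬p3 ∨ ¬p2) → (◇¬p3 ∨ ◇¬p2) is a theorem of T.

Valid

Tableau for the negation ¬(◇(¬p3 ∨ ¬p2) → (◇¬p3 ∨ ◇¬p2)):
1. ¬(◇(¬p3 ∨ ¬p2) → (◇¬p3 ∨ ◇¬p2)), u
2. ◇(¬p3 ∨ ¬p2), u
3. ¬(◇¬p3 ∨ ◇¬p2), u
4. ¬◇¬p3, u
5. ¬◇¬p2, u
6. p3, u
7. p2, u
8. ¬p3 ∨ ¬p2, v
9. p3, v
10. p2, v
11. ¬p2, v
Accessibility: uRu, uRv, vRv
Branch closes: p2 and ¬p2 both at v.
Every branch of the negation's tableau closes; the branch above is one of them.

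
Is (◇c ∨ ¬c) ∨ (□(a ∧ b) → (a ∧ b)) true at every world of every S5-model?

Valid

Tableau for the negation ¬((◇c ∨ ¬c) ∨ (□(a ∧ b) → (a ∧ b))):
1. ¬((◇c ∨ ¬c) ∨ (□(a ∧ b) → (a ∧ b))), u
2. ¬(◇c ∨ ¬c), u   [¬∨-rule on 1]
3. ¬(□(a ∧ b) → (a ∧ b)), u   [¬∨-rule on 1]
4. ¬◇c, u   [¬∨-rule on 2]
5. c, u   [¬∨-rule on 2]
6. □(a ∧ b), u   [¬→-rule on 3]
7. ¬(a ∧ b), u   [¬→-rule on 3]
8. ¬c, u   [¬◇-rule on 4 via uRu]
Accessibility: uRu
Branch closes: c and ¬c both at u.
Every branch of the negation's tableau closes; the branch above is one of them.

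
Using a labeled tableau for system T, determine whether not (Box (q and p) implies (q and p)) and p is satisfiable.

No, unsatisfiable

1. not (Box (q and p) implies (q and p)) and p, 0
2. not (Box (q and p) implies (q and p)), 0   [and-rule on 1]
3. p, 0   [and-rule on 1]
4. Box (q and p), 0   [neg-implies-rule on 2]
5. not (q and p), 0   [neg-implies-rule on 2]
6. q and p, 0   [Box-rule on 4 via 0R0]
7. q, 0   [and-rule on 6]
8. not p, 0   [neg-and-rule on 5 (branches; this branch)]
Accessibility: 0R0
Branch closes: p and not p both at 0.
Every branch closes; the branch above is one of them.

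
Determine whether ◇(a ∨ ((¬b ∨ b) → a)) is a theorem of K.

Tableau for the negation ¬◇(a ∨ ((¬b ∨ b) → a)):
1. ¬◇(a ∨ ((¬b ∨ b) → a)), 0
The negation has an open branch (countermodel exists).

No, not valid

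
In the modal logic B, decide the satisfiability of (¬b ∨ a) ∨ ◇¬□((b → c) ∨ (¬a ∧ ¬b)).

Satisfiable (open branch found)

1. (¬b ∨ a) ∨ ◇¬□((b → c) ∨ (¬a ∧ ¬b)), 0
2. ◇¬□((b → c) ∨ (¬a ∧ ¬b)), 0
3. ¬□((b → c) ∨ (¬a ∧ ¬b)), 1
4. ¬((b → c) ∨ (¬a ∧ ¬b)), 2
5. ¬(b → c), 2
6. ¬(¬a ∧ ¬b), 2
7. b, 2
8. ¬c, 2
Accessibility: 0R0, 0R1, 1R0, 1R1, 1R2, 2R1, 2R2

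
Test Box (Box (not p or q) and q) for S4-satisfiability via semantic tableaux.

1. Box (Box (not p or q) and q), w0
2. Box (not p or q) and q, w0
3. Box (not p or q), w0
4. q, w0
5. not p or q, w0
Accessibility: w0Rw0

Yes, satisfiable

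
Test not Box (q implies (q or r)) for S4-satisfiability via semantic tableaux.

Unsatisfiable (every branch closes)

1. not Box (q implies (q or r)), u
2. not (q implies (q or r)), v
3. q, v
4. not (q or r), v
5. not q, v
6. not r, v
Accessibility: uRu, uRv, vRv
Branch closes: q and not q both at v.
(One branch shown.) All branches close.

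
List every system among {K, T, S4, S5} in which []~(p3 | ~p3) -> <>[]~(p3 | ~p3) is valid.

T-tableau for the negation ~([]~(p3 | ~p3) -> <>[]~(p3 | ~p3)):
1. ~([]~(p3 | ~p3) -> <>[]~(p3 | ~p3)), u
2. []~(p3 | ~p3), u
3. ~<>[]~(p3 | ~p3), u
4. ~(p3 | ~p3), u
5. ~p3, u
6. p3, u
Accessibility: uRu
Branch closes: p3 and ~p3 both at u.
Every branch closes (one shown): valid in T, hence also in S4, S5 (every theorem of T is a theorem of S4 and S5).
K-tableau for the negation ~([]~(p3 | ~p3) -> <>[]~(p3 | ~p3)):
1. ~([]~(p3 | ~p3) -> <>[]~(p3 | ~p3)), u
2. []~(p3 | ~p3), u
3. ~<>[]~(p3 | ~p3), u
Complete open branch: countermodel on a K-frame, so not valid in K.

T, S4, S5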